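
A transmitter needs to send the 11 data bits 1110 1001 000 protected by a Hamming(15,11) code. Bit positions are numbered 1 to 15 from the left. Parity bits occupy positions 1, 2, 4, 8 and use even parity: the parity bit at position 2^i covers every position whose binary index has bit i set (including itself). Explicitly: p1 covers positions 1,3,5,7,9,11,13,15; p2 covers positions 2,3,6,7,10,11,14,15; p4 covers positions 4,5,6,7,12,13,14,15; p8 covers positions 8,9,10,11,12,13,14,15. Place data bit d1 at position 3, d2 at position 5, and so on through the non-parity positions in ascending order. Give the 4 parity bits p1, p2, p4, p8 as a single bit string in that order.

1010

Place data bits at non-power-of-two positions: b3=1, b5=1, b6=1, b7=0, b9=1, b10=0, b11=0, b12=1, b13=0, b14=0, b15=0.
p1 = XOR of data positions {3,5,7,9,11,13,15} = 1⊕1⊕0⊕1⊕0⊕0⊕0 = 1
p2 = XOR of data positions {3,6,7,10,11,14,15} = 1⊕1⊕0⊕0⊕0⊕0⊕0 = 0
p4 = XOR of data positions {5,6,7,12,13,14,15} = 1⊕1⊕0⊕1⊕0⊕0⊕0 = 1
p8 = XOR of data positions {9,10,11,12,13,14,15} = 1⊕0⊕0⊕1⊕0⊕0⊕0 = 0
Parity bits p1,p2,p4,p8 = 1010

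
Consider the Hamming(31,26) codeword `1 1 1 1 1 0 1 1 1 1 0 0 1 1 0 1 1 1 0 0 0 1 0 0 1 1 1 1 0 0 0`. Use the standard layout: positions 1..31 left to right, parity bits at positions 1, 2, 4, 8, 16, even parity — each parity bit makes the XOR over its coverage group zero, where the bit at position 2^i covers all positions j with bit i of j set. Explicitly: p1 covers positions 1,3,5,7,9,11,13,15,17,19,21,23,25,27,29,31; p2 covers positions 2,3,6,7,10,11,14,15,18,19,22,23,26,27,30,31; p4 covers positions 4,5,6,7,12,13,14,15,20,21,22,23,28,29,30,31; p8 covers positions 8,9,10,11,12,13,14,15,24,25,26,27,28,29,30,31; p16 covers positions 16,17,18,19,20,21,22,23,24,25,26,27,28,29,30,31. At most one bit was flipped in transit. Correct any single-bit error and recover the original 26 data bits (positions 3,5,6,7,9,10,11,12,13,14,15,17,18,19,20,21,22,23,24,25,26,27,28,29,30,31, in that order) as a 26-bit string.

s1: b1⊕b3⊕b5⊕b7⊕b9⊕b11⊕b13⊕b15⊕b17⊕b19⊕b21⊕b23⊕b25⊕b27⊕b29⊕b31 = 1⊕1⊕1⊕1⊕1⊕0⊕1⊕0⊕1⊕0⊕0⊕0⊕1⊕1⊕0⊕0 = 1
s2: b2⊕b3⊕b6⊕b7⊕b10⊕b11⊕b14⊕b15⊕b18⊕b19⊕b22⊕b23⊕b26⊕b27⊕b30⊕b31 = 1⊕1⊕0⊕1⊕1⊕0⊕1⊕0⊕1⊕0⊕1⊕0⊕1⊕1⊕0⊕0 = 1
s4: b4⊕b5⊕b6⊕b7⊕b12⊕b13⊕b14⊕b15⊕b20⊕b21⊕b22⊕b23⊕b28⊕b29⊕b30⊕b31 = 1⊕1⊕0⊕1⊕0⊕1⊕1⊕0⊕0⊕0⊕1⊕0⊕1⊕0⊕0⊕0 = 1
s8: b8⊕b9⊕b10⊕b11⊕b12⊕b13⊕b14⊕b15⊕b24⊕b25⊕b26⊕b27⊕b28⊕b29⊕b30⊕b31 = 1⊕1⊕1⊕0⊕0⊕1⊕1⊕0⊕0⊕1⊕1⊕1⊕1⊕0⊕0⊕0 = 1
s16: b16⊕b17⊕b18⊕b19⊕b20⊕b21⊕b22⊕b23⊕b24⊕b25⊕b26⊕b27⊕b28⊕b29⊕b30⊕b31 = 1⊕1⊕1⊕0⊕0⊕0⊕1⊕0⊕0⊕1⊕1⊕1⊕1⊕0⊕0⊕0 = 0
Syndrome (s16...s1) = 01111 → position 15.
Flip bit 15: corrected codeword = 1111101111001111110001001111000
Data bits at positions 3,5,6,7,9,10,11,12,13,14,15,17,18,19,20,21,22,23,24,25,26,27,28,29,30,31: 11011100111110001001111000

11011100111110001001111000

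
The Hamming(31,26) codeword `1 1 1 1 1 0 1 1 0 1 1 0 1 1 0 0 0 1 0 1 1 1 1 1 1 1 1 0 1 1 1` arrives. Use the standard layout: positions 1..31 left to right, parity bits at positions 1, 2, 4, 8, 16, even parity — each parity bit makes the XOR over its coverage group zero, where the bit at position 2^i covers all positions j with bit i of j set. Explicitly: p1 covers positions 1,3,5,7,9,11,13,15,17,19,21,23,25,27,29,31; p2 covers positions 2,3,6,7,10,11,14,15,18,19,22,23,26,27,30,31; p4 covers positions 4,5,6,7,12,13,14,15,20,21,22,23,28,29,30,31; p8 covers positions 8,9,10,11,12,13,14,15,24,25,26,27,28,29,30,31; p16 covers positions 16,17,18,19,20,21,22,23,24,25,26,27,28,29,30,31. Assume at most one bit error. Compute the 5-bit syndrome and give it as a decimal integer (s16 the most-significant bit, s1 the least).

2

s1: b1⊕b3⊕b5⊕b7⊕b9⊕b11⊕b13⊕b15⊕b17⊕b19⊕b21⊕b23⊕b25⊕b27⊕b29⊕b31 = 1⊕1⊕1⊕1⊕0⊕1⊕1⊕0⊕0⊕0⊕1⊕1⊕1⊕1⊕1⊕1 = 0
s2: b2⊕b3⊕b6⊕b7⊕b10⊕b11⊕b14⊕b15⊕b18⊕b19⊕b22⊕b23⊕b26⊕b27⊕b30⊕b31 = 1⊕1⊕0⊕1⊕1⊕1⊕1⊕0⊕1⊕0⊕1⊕1⊕1⊕1⊕1⊕1 = 1
s4: b4⊕b5⊕b6⊕b7⊕b12⊕b13⊕b14⊕b15⊕b20⊕b21⊕b22⊕b23⊕b28⊕b29⊕b30⊕b31 = 1⊕1⊕0⊕1⊕0⊕1⊕1⊕0⊕1⊕1⊕1⊕1⊕0⊕1⊕1⊕1 = 0
s8: b8⊕b9⊕b10⊕b11⊕b12⊕b13⊕b14⊕b15⊕b24⊕b25⊕b26⊕b27⊕b28⊕b29⊕b30⊕b31 = 1⊕0⊕1⊕1⊕0⊕1⊕1⊕0⊕1⊕1⊕1⊕1⊕0⊕1⊕1⊕1 = 0
s16: b16⊕b17⊕b18⊕b19⊕b20⊕b21⊕b22⊕b23⊕b24⊕b25⊕b26⊕b27⊕b28⊕b29⊕b30⊕b31 = 0⊕0⊕1⊕0⊕1⊕1⊕1⊕1⊕1⊕1⊕1⊕1⊕0⊕1⊕1⊕1 = 0
Syndrome (s16...s1) = 00010 → position 2.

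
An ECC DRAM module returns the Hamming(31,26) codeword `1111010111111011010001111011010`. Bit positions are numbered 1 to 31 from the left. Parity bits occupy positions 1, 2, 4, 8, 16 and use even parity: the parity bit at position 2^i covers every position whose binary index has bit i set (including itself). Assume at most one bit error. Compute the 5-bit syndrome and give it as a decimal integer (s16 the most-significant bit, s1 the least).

s1: b1⊕b3⊕b5⊕b7⊕b9⊕b11⊕b13⊕b15⊕b17⊕b19⊕b21⊕b23⊕b25⊕b27⊕b29⊕b31 = 1⊕1⊕0⊕0⊕1⊕1⊕1⊕1⊕0⊕0⊕0⊕1⊕1⊕1⊕0⊕0 = 1
s2: b2⊕b3⊕b6⊕b7⊕b10⊕b11⊕b14⊕b15⊕b18⊕b19⊕b22⊕b23⊕b26⊕b27⊕b30⊕b31 = 1⊕1⊕1⊕0⊕1⊕1⊕0⊕1⊕1⊕0⊕1⊕1⊕0⊕1⊕1⊕0 = 1
s4: b4⊕b5⊕b6⊕b7⊕b12⊕b13⊕b14⊕b15⊕b20⊕b21⊕b22⊕b23⊕b28⊕b29⊕b30⊕b31 = 1⊕0⊕1⊕0⊕1⊕1⊕0⊕1⊕0⊕0⊕1⊕1⊕1⊕0⊕1⊕0 = 1
s8: b8⊕b9⊕b10⊕b11⊕b12⊕b13⊕b14⊕b15⊕b24⊕b25⊕b26⊕b27⊕b28⊕b29⊕b30⊕b31 = 1⊕1⊕1⊕1⊕1⊕1⊕0⊕1⊕1⊕1⊕0⊕1⊕1⊕0⊕1⊕0 = 0
s16: b16⊕b17⊕b18⊕b19⊕b20⊕b21⊕b22⊕b23⊕b24⊕b25⊕b26⊕b27⊕b28⊕b29⊕b30⊕b31 = 1⊕0⊕1⊕0⊕0⊕0⊕1⊕1⊕1⊕1⊕0⊕1⊕1⊕0⊕1⊕0 = 1
Syndrome (s16...s1) = 10111 → position 23.

23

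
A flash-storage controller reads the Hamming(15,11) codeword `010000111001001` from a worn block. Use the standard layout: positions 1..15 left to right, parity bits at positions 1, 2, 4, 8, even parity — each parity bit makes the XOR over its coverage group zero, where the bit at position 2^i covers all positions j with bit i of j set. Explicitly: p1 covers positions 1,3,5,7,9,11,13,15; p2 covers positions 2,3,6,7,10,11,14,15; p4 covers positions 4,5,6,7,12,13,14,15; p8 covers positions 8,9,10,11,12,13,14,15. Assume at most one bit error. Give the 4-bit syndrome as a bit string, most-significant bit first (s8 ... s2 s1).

s1: b1⊕b3⊕b5⊕b7⊕b9⊕b11⊕b13⊕b15 = 0⊕0⊕0⊕1⊕1⊕0⊕0⊕1 = 1
s2: b2⊕b3⊕b6⊕b7⊕b10⊕b11⊕b14⊕b15 = 1⊕0⊕0⊕1⊕0⊕0⊕0⊕1 = 1
s4: b4⊕b5⊕b6⊕b7⊕b12⊕b13⊕b14⊕b15 = 0⊕0⊕0⊕1⊕1⊕0⊕0⊕1 = 1
s8: b8⊕b9⊕b10⊕b11⊕b12⊕b13⊕b14⊕b15 = 1⊕1⊕0⊕0⊕1⊕0⊕0⊕1 = 0
Syndrome (s8...s1) = 0111 → position 7.

0111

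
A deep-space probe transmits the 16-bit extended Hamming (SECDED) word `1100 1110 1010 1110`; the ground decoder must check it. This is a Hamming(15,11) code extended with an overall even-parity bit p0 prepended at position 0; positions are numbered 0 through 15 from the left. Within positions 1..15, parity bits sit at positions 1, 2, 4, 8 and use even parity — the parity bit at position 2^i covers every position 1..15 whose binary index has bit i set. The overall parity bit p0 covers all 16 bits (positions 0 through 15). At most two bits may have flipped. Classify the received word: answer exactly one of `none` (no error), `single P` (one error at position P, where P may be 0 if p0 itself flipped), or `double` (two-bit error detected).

double

s1: b1⊕b3⊕b5⊕b7⊕b9⊕b11⊕b13⊕b15 = 1⊕0⊕1⊕0⊕0⊕0⊕1⊕0 = 1
s2: b2⊕b3⊕b6⊕b7⊕b10⊕b11⊕b14⊕b15 = 0⊕0⊕1⊕0⊕1⊕0⊕1⊕0 = 1
s4: b4⊕b5⊕b6⊕b7⊕b12⊕b13⊕b14⊕b15 = 1⊕1⊕1⊕0⊕1⊕1⊕1⊕0 = 0
s8: b8⊕b9⊕b10⊕b11⊕b12⊕b13⊕b14⊕b15 = 1⊕0⊕1⊕0⊕1⊕1⊕1⊕0 = 1
Syndrome (s8...s1) = 1011 → position 11.
Overall parity (XOR of all 16 bits, including p0): 1⊕1⊕0⊕0⊕1⊕1⊕1⊕0⊕1⊕0⊕1⊕0⊕1⊕1⊕1⊕0 = 0
Overall=0, syndrome position=11 → double-bit error detected (uncorrectable).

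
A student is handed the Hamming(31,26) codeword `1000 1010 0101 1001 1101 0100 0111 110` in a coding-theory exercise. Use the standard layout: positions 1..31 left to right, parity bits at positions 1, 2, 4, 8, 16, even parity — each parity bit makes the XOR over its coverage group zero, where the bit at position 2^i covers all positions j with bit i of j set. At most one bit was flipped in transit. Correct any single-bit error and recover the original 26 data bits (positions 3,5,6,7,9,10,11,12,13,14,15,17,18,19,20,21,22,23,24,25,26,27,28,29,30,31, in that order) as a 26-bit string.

s1: b1⊕b3⊕b5⊕b7⊕b9⊕b11⊕b13⊕b15⊕b17⊕b19⊕b21⊕b23⊕b25⊕b27⊕b29⊕b31 = 1⊕0⊕1⊕1⊕0⊕0⊕1⊕0⊕1⊕0⊕0⊕0⊕0⊕1⊕1⊕0 = 1
s2: b2⊕b3⊕b6⊕b7⊕b10⊕b11⊕b14⊕b15⊕b18⊕b19⊕b22⊕b23⊕b26⊕b27⊕b30⊕b31 = 0⊕0⊕0⊕1⊕1⊕0⊕0⊕0⊕1⊕0⊕1⊕0⊕1⊕1⊕1⊕0 = 1
s4: b4⊕b5⊕b6⊕b7⊕b12⊕b13⊕b14⊕b15⊕b20⊕b21⊕b22⊕b23⊕b28⊕b29⊕b30⊕b31 = 0⊕1⊕0⊕1⊕1⊕1⊕0⊕0⊕1⊕0⊕1⊕0⊕1⊕1⊕1⊕0 = 1
s8: b8⊕b9⊕b10⊕b11⊕b12⊕b13⊕b14⊕b15⊕b24⊕b25⊕b26⊕b27⊕b28⊕b29⊕b30⊕b31 = 0⊕0⊕1⊕0⊕1⊕1⊕0⊕0⊕0⊕0⊕1⊕1⊕1⊕1⊕1⊕0 = 0
s16: b16⊕b17⊕b18⊕b19⊕b20⊕b21⊕b22⊕b23⊕b24⊕b25⊕b26⊕b27⊕b28⊕b29⊕b30⊕b31 = 1⊕1⊕1⊕0⊕1⊕0⊕1⊕0⊕0⊕0⊕1⊕1⊕1⊕1⊕1⊕0 = 0
Syndrome (s16...s1) = 00111 → position 7.
Flip bit 7: corrected codeword = 1000100001011001110101000111110
Data bits at positions 3,5,6,7,9,10,11,12,13,14,15,17,18,19,20,21,22,23,24,25,26,27,28,29,30,31: 01000101100110101000111110

01000101100110101000111110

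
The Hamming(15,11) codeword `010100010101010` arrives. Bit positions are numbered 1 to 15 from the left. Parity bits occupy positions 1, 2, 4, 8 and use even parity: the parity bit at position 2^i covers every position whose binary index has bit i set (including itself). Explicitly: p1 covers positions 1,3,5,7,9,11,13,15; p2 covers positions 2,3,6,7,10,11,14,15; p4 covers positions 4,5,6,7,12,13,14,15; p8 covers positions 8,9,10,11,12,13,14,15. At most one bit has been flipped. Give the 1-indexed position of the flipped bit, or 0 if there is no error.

s1: b1⊕b3⊕b5⊕b7⊕b9⊕b11⊕b13⊕b15 = 0⊕0⊕0⊕0⊕0⊕0⊕0⊕0 = 0
s2: b2⊕b3⊕b6⊕b7⊕b10⊕b11⊕b14⊕b15 = 1⊕0⊕0⊕0⊕1⊕0⊕1⊕0 = 1
s4: b4⊕b5⊕b6⊕b7⊕b12⊕b13⊕b14⊕b15 = 1⊕0⊕0⊕0⊕1⊕0⊕1⊕0 = 1
s8: b8⊕b9⊕b10⊕b11⊕b12⊕b13⊕b14⊕b15 = 1⊕0⊕1⊕0⊕1⊕0⊕1⊕0 = 0
Syndrome (s8...s1) = 0110 → position 6.

6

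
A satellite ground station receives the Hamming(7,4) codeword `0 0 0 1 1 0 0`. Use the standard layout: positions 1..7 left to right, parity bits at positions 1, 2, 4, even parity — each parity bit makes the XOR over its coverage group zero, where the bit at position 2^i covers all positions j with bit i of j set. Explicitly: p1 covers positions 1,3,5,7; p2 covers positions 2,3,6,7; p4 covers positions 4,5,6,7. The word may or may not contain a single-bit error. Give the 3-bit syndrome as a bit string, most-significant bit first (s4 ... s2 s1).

s1: b1⊕b3⊕b5⊕b7 = 0⊕0⊕1⊕0 = 1
s2: b2⊕b3⊕b6⊕b7 = 0⊕0⊕0⊕0 = 0
s4: b4⊕b5⊕b6⊕b7 = 1⊕1⊕0⊕0 = 0
Syndrome (s4...s1) = 001 → position 1.

001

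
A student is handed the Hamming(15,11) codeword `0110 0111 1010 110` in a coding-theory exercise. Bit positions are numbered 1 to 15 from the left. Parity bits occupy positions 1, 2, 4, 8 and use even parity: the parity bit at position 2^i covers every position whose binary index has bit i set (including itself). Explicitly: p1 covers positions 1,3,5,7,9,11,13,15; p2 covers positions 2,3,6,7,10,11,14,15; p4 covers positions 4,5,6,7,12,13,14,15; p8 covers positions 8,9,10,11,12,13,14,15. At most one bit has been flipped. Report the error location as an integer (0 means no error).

9

s1: b1⊕b3⊕b5⊕b7⊕b9⊕b11⊕b13⊕b15 = 0⊕1⊕0⊕1⊕1⊕1⊕1⊕0 = 1
s2: b2⊕b3⊕b6⊕b7⊕b10⊕b11⊕b14⊕b15 = 1⊕1⊕1⊕1⊕0⊕1⊕1⊕0 = 0
s4: b4⊕b5⊕b6⊕b7⊕b12⊕b13⊕b14⊕b15 = 0⊕0⊕1⊕1⊕0⊕1⊕1⊕0 = 0
s8: b8⊕b9⊕b10⊕b11⊕b12⊕b13⊕b14⊕b15 = 1⊕1⊕0⊕1⊕0⊕1⊕1⊕0 = 1
Syndrome (s8...s1) = 1001 → position 9.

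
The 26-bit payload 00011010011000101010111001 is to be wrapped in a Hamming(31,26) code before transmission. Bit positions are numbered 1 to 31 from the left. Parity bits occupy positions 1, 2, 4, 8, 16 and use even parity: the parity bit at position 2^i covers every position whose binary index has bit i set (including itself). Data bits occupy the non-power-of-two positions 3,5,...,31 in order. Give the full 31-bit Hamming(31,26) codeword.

Place data bits at non-power-of-two positions: b3=0, b5=0, b6=0, b7=1, b9=1, b10=0, b11=1, b12=0, b13=0, b14=1, b15=1, b17=0, b18=0, b19=0, b20=1, b21=0, b22=1, b23=0, b24=1, b25=0, b26=1, b27=1, b28=1, b29=0, b30=0, b31=1.
p1 = XOR of data positions {3,5,7,9,11,13,15,17,19,21,23,25,27,29,31} = 0⊕0⊕1⊕1⊕1⊕0⊕1⊕0⊕0⊕0⊕0⊕0⊕1⊕0⊕1 = 0
p2 = XOR of data positions {3,6,7,10,11,14,15,18,19,22,23,26,27,30,31} = 0⊕0⊕1⊕0⊕1⊕1⊕1⊕0⊕0⊕1⊕0⊕1⊕1⊕0⊕1 = 0
p4 = XOR of data positions {5,6,7,12,13,14,15,20,21,22,23,28,29,30,31} = 0⊕0⊕1⊕0⊕0⊕1⊕1⊕1⊕0⊕1⊕0⊕1⊕0⊕0⊕1 = 1
p8 = XOR of data positions {9,10,11,12,13,14,15,24,25,26,27,28,29,30,31} = 1⊕0⊕1⊕0⊕0⊕1⊕1⊕1⊕0⊕1⊕1⊕1⊕0⊕0⊕1 = 1
p16 = XOR of data positions {17,18,19,20,21,22,23,24,25,26,27,28,29,30,31} = 0⊕0⊕0⊕1⊕0⊕1⊕0⊕1⊕0⊕1⊕1⊕1⊕0⊕0⊕1 = 1
Codeword b1..b31 = 0001001110100111000101010111001

0001001110100111000101010111001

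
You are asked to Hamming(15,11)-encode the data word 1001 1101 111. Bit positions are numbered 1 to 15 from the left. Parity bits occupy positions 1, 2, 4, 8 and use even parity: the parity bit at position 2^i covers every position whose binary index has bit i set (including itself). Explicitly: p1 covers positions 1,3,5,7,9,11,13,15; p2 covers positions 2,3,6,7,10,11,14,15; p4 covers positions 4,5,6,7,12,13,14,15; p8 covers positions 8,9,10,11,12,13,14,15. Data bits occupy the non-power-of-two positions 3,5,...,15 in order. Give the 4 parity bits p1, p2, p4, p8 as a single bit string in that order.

Place data bits at non-power-of-two positions: b3=1, b5=0, b6=0, b7=1, b9=1, b10=1, b11=0, b12=1, b13=1, b14=1, b15=1.
p1 = XOR of data positions {3,5,7,9,11,13,15} = 1⊕0⊕1⊕1⊕0⊕1⊕1 = 1
p2 = XOR of data positions {3,6,7,10,11,14,15} = 1⊕0⊕1⊕1⊕0⊕1⊕1 = 1
p4 = XOR of data positions {5,6,7,12,13,14,15} = 0⊕0⊕1⊕1⊕1⊕1⊕1 = 1
p8 = XOR of data positions {9,10,11,12,13,14,15} = 1⊕1⊕0⊕1⊕1⊕1⊕1 = 0
Parity bits p1,p2,p4,p8 = 1110

1110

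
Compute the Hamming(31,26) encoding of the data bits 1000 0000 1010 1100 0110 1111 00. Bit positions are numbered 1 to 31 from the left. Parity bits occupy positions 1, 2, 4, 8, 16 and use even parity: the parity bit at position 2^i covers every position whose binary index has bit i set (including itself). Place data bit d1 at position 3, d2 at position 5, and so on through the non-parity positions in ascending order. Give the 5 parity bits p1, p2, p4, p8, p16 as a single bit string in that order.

11110

Place data bits at non-power-of-two positions: b3=1, b5=0, b6=0, b7=0, b9=0, b10=0, b11=0, b12=0, b13=1, b14=0, b15=1, b17=0, b18=1, b19=1, b20=0, b21=0, b22=0, b23=1, b24=1, b25=0, b26=1, b27=1, b28=1, b29=1, b30=0, b31=0.
p1 = XOR of data positions {3,5,7,9,11,13,15,17,19,21,23,25,27,29,31} = 1⊕0⊕0⊕0⊕0⊕1⊕1⊕0⊕1⊕0⊕1⊕0⊕1⊕1⊕0 = 1
p2 = XOR of data positions {3,6,7,10,11,14,15,18,19,22,23,26,27,30,31} = 1⊕0⊕0⊕0⊕0⊕0⊕1⊕1⊕1⊕0⊕1⊕1⊕1⊕0⊕0 = 1
p4 = XOR of data positions {5,6,7,12,13,14,15,20,21,22,23,28,29,30,31} = 0⊕0⊕0⊕0⊕1⊕0⊕1⊕0⊕0⊕0⊕1⊕1⊕1⊕0⊕0 = 1
p8 = XOR of data positions {9,10,11,12,13,14,15,24,25,26,27,28,29,30,31} = 0⊕0⊕0⊕0⊕1⊕0⊕1⊕1⊕0⊕1⊕1⊕1⊕1⊕0⊕0 = 1
p16 = XOR of data positions {17,18,19,20,21,22,23,24,25,26,27,28,29,30,31} = 0⊕1⊕1⊕0⊕0⊕0⊕1⊕1⊕0⊕1⊕1⊕1⊕1⊕0⊕0 = 0
Parity bits p1,p2,p4,p8,p16 = 11110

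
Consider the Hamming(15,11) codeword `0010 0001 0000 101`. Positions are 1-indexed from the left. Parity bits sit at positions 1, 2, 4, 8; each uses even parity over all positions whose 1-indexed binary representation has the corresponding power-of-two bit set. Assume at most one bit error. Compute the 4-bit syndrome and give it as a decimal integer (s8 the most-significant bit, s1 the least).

s1: b1⊕b3⊕b5⊕b7⊕b9⊕b11⊕b13⊕b15 = 0⊕1⊕0⊕0⊕0⊕0⊕1⊕1 = 1
s2: b2⊕b3⊕b6⊕b7⊕b10⊕b11⊕b14⊕b15 = 0⊕1⊕0⊕0⊕0⊕0⊕0⊕1 = 0
s4: b4⊕b5⊕b6⊕b7⊕b12⊕b13⊕b14⊕b15 = 0⊕0⊕0⊕0⊕0⊕1⊕0⊕1 = 0
s8: b8⊕b9⊕b10⊕b11⊕b12⊕b13⊕b14⊕b15 = 1⊕0⊕0⊕0⊕0⊕1⊕0⊕1 = 1
Syndrome (s8...s1) = 1001 → position 9.

9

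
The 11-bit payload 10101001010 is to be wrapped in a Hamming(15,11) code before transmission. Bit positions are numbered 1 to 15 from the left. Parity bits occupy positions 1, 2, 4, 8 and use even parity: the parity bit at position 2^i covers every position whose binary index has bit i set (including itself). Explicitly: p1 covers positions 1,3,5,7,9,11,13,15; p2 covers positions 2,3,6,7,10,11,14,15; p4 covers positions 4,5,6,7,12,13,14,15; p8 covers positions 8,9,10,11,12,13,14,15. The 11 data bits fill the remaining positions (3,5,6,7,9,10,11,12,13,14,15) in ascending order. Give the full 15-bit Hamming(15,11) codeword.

Place data bits at non-power-of-two positions: b3=1, b5=0, b6=1, b7=0, b9=1, b10=0, b11=0, b12=1, b13=0, b14=1, b15=0.
p1 = XOR of data positions {3,5,7,9,11,13,15} = 1⊕0⊕0⊕1⊕0⊕0⊕0 = 0
p2 = XOR of data positions {3,6,7,10,11,14,15} = 1⊕1⊕0⊕0⊕0⊕1⊕0 = 1
p4 = XOR of data positions {5,6,7,12,13,14,15} = 0⊕1⊕0⊕1⊕0⊕1⊕0 = 1
p8 = XOR of data positions {9,10,11,12,13,14,15} = 1⊕0⊕0⊕1⊕0⊕1⊕0 = 1
Codeword b1..b15 = 011101011001010

011101011001010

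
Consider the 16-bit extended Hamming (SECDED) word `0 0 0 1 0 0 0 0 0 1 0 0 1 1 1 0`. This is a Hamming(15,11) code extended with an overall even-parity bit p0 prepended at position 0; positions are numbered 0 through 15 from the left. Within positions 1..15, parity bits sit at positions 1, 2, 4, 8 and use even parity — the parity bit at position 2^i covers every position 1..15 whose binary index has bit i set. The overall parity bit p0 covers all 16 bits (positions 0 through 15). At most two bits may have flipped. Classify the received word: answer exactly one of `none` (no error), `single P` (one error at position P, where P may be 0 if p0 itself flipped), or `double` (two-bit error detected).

s1: b1⊕b3⊕b5⊕b7⊕b9⊕b11⊕b13⊕b15 = 0⊕1⊕0⊕0⊕1⊕0⊕1⊕0 = 1
s2: b2⊕b3⊕b6⊕b7⊕b10⊕b11⊕b14⊕b15 = 0⊕1⊕0⊕0⊕0⊕0⊕1⊕0 = 0
s4: b4⊕b5⊕b6⊕b7⊕b12⊕b13⊕b14⊕b15 = 0⊕0⊕0⊕0⊕1⊕1⊕1⊕0 = 1
s8: b8⊕b9⊕b10⊕b11⊕b12⊕b13⊕b14⊕b15 = 0⊕1⊕0⊕0⊕1⊕1⊕1⊕0 = 0
Syndrome (s8...s1) = 0101 → position 5.
Overall parity (XOR of all 16 bits, including p0): 0⊕0⊕0⊕1⊕0⊕0⊕0⊕0⊕0⊕1⊕0⊕0⊕1⊕1⊕1⊕0 = 1
Overall=1, syndrome position=5 → single-bit error at position 5.

single 5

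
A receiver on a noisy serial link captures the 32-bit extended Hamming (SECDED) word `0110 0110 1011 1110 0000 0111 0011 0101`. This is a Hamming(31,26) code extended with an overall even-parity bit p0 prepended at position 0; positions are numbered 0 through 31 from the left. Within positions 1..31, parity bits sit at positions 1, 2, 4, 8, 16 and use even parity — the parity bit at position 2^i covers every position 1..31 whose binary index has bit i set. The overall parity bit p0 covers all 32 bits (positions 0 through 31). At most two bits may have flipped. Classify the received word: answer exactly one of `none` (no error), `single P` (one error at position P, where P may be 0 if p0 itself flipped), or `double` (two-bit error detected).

single 17

s1: b1⊕b3⊕b5⊕b7⊕b9⊕b11⊕b13⊕b15⊕b17⊕b19⊕b21⊕b23⊕b25⊕b27⊕b29⊕b31 = 1⊕0⊕1⊕0⊕0⊕1⊕1⊕0⊕0⊕0⊕1⊕1⊕0⊕1⊕1⊕1 = 1
s2: b2⊕b3⊕b6⊕b7⊕b10⊕b11⊕b14⊕b15⊕b18⊕b19⊕b22⊕b23⊕b26⊕b27⊕b30⊕b31 = 1⊕0⊕1⊕0⊕1⊕1⊕1⊕0⊕0⊕0⊕1⊕1⊕1⊕1⊕0⊕1 = 0
s4: b4⊕b5⊕b6⊕b7⊕b12⊕b13⊕b14⊕b15⊕b20⊕b21⊕b22⊕b23⊕b28⊕b29⊕b30⊕b31 = 0⊕1⊕1⊕0⊕1⊕1⊕1⊕0⊕0⊕1⊕1⊕1⊕0⊕1⊕0⊕1 = 0
s8: b8⊕b9⊕b10⊕b11⊕b12⊕b13⊕b14⊕b15⊕b24⊕b25⊕b26⊕b27⊕b28⊕b29⊕b30⊕b31 = 1⊕0⊕1⊕1⊕1⊕1⊕1⊕0⊕0⊕0⊕1⊕1⊕0⊕1⊕0⊕1 = 0
s16: b16⊕b17⊕b18⊕b19⊕b20⊕b21⊕b22⊕b23⊕b24⊕b25⊕b26⊕b27⊕b28⊕b29⊕b30⊕b31 = 0⊕0⊕0⊕0⊕0⊕1⊕1⊕1⊕0⊕0⊕1⊕1⊕0⊕1⊕0⊕1 = 1
Syndrome (s16...s1) = 10001 → position 17.
Overall parity (XOR of all 32 bits, including p0): 0⊕1⊕1⊕0⊕0⊕1⊕1⊕0⊕1⊕0⊕1⊕1⊕1⊕1⊕1⊕0⊕0⊕0⊕0⊕0⊕0⊕1⊕1⊕1⊕0⊕0⊕1⊕1⊕0⊕1⊕0⊕1 = 1
Overall=1, syndrome position=17 → single-bit error at position 17.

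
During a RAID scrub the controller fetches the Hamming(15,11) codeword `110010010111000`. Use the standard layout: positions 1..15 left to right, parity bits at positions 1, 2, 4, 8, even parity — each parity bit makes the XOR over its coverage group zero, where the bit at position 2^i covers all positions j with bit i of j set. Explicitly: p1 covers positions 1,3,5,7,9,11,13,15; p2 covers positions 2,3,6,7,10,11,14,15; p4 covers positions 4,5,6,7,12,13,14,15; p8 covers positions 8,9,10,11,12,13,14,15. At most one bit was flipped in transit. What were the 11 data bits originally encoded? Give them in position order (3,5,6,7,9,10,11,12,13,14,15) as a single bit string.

11000111000

s1: b1⊕b3⊕b5⊕b7⊕b9⊕b11⊕b13⊕b15 = 1⊕0⊕1⊕0⊕0⊕1⊕0⊕0 = 1
s2: b2⊕b3⊕b6⊕b7⊕b10⊕b11⊕b14⊕b15 = 1⊕0⊕0⊕0⊕1⊕1⊕0⊕0 = 1
s4: b4⊕b5⊕b6⊕b7⊕b12⊕b13⊕b14⊕b15 = 0⊕1⊕0⊕0⊕1⊕0⊕0⊕0 = 0
s8: b8⊕b9⊕b10⊕b11⊕b12⊕b13⊕b14⊕b15 = 1⊕0⊕1⊕1⊕1⊕0⊕0⊕0 = 0
Syndrome (s8...s1) = 0011 → position 3.
Flip bit 3: corrected codeword = 111010010111000
Data bits at positions 3,5,6,7,9,10,11,12,13,14,15: 11000111000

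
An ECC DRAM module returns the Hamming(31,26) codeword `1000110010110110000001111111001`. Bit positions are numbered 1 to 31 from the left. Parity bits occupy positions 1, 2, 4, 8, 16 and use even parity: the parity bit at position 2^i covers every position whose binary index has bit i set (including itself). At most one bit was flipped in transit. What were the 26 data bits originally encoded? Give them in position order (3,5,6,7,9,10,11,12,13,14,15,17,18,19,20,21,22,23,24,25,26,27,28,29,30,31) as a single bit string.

s1: b1⊕b3⊕b5⊕b7⊕b9⊕b11⊕b13⊕b15⊕b17⊕b19⊕b21⊕b23⊕b25⊕b27⊕b29⊕b31 = 1⊕0⊕1⊕0⊕1⊕1⊕0⊕1⊕0⊕0⊕0⊕1⊕1⊕1⊕0⊕1 = 1
s2: b2⊕b3⊕b6⊕b7⊕b10⊕b11⊕b14⊕b15⊕b18⊕b19⊕b22⊕b23⊕b26⊕b27⊕b30⊕b31 = 0⊕0⊕1⊕0⊕0⊕1⊕1⊕1⊕0⊕0⊕1⊕1⊕1⊕1⊕0⊕1 = 1
s4: b4⊕b5⊕b6⊕b7⊕b12⊕b13⊕b14⊕b15⊕b20⊕b21⊕b22⊕b23⊕b28⊕b29⊕b30⊕b31 = 0⊕1⊕1⊕0⊕1⊕0⊕1⊕1⊕0⊕0⊕1⊕1⊕1⊕0⊕0⊕1 = 1
s8: b8⊕b9⊕b10⊕b11⊕b12⊕b13⊕b14⊕b15⊕b24⊕b25⊕b26⊕b27⊕b28⊕b29⊕b30⊕b31 = 0⊕1⊕0⊕1⊕1⊕0⊕1⊕1⊕1⊕1⊕1⊕1⊕1⊕0⊕0⊕1 = 1
s16: b16⊕b17⊕b18⊕b19⊕b20⊕b21⊕b22⊕b23⊕b24⊕b25⊕b26⊕b27⊕b28⊕b29⊕b30⊕b31 = 0⊕0⊕0⊕0⊕0⊕0⊕1⊕1⊕1⊕1⊕1⊕1⊕1⊕0⊕0⊕1 = 0
Syndrome (s16...s1) = 01111 → position 15.
Flip bit 15: corrected codeword = 1000110010110100000001111111001
Data bits at positions 3,5,6,7,9,10,11,12,13,14,15,17,18,19,20,21,22,23,24,25,26,27,28,29,30,31: 01101011010000001111111001

01101011010000001111111001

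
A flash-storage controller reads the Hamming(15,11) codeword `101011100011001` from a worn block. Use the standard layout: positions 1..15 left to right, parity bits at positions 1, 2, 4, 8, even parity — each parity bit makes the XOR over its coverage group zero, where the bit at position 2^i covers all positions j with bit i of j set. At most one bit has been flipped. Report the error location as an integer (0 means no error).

14

s1: b1⊕b3⊕b5⊕b7⊕b9⊕b11⊕b13⊕b15 = 1⊕1⊕1⊕1⊕0⊕1⊕0⊕1 = 0
s2: b2⊕b3⊕b6⊕b7⊕b10⊕b11⊕b14⊕b15 = 0⊕1⊕1⊕1⊕0⊕1⊕0⊕1 = 1
s4: b4⊕b5⊕b6⊕b7⊕b12⊕b13⊕b14⊕b15 = 0⊕1⊕1⊕1⊕1⊕0⊕0⊕1 = 1
s8: b8⊕b9⊕b10⊕b11⊕b12⊕b13⊕b14⊕b15 = 0⊕0⊕0⊕1⊕1⊕0⊕0⊕1 = 1
Syndrome (s8...s1) = 1110 → position 14.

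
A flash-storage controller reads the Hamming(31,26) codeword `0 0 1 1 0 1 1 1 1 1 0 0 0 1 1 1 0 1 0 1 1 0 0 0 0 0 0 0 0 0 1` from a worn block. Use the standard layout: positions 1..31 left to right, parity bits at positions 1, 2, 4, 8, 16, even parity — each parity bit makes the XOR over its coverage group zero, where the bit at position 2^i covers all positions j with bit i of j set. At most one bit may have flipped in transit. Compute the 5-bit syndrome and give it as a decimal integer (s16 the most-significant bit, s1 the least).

16

s1: b1⊕b3⊕b5⊕b7⊕b9⊕b11⊕b13⊕b15⊕b17⊕b19⊕b21⊕b23⊕b25⊕b27⊕b29⊕b31 = 0⊕1⊕0⊕1⊕1⊕0⊕0⊕1⊕0⊕0⊕1⊕0⊕0⊕0⊕0⊕1 = 0
s2: b2⊕b3⊕b6⊕b7⊕b10⊕b11⊕b14⊕b15⊕b18⊕b19⊕b22⊕b23⊕b26⊕b27⊕b30⊕b31 = 0⊕1⊕1⊕1⊕1⊕0⊕1⊕1⊕1⊕0⊕0⊕0⊕0⊕0⊕0⊕1 = 0
s4: b4⊕b5⊕b6⊕b7⊕b12⊕b13⊕b14⊕b15⊕b20⊕b21⊕b22⊕b23⊕b28⊕b29⊕b30⊕b31 = 1⊕0⊕1⊕1⊕0⊕0⊕1⊕1⊕1⊕1⊕0⊕0⊕0⊕0⊕0⊕1 = 0
s8: b8⊕b9⊕b10⊕b11⊕b12⊕b13⊕b14⊕b15⊕b24⊕b25⊕b26⊕b27⊕b28⊕b29⊕b30⊕b31 = 1⊕1⊕1⊕0⊕0⊕0⊕1⊕1⊕0⊕0⊕0⊕0⊕0⊕0⊕0⊕1 = 0
s16: b16⊕b17⊕b18⊕b19⊕b20⊕b21⊕b22⊕b23⊕b24⊕b25⊕b26⊕b27⊕b28⊕b29⊕b30⊕b31 = 1⊕0⊕1⊕0⊕1⊕1⊕0⊕0⊕0⊕0⊕0⊕0⊕0⊕0⊕0⊕1 = 1
Syndrome (s16...s1) = 10000 → position 16.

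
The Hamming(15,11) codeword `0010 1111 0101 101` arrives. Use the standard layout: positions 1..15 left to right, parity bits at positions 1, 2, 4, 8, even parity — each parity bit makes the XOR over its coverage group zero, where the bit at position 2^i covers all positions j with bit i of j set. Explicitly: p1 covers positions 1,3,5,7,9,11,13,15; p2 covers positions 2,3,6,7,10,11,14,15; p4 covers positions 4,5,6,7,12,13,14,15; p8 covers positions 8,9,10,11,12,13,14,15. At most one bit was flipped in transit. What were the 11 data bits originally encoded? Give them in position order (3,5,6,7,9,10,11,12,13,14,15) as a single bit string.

11110111101

s1: b1⊕b3⊕b5⊕b7⊕b9⊕b11⊕b13⊕b15 = 0⊕1⊕1⊕1⊕0⊕0⊕1⊕1 = 1
s2: b2⊕b3⊕b6⊕b7⊕b10⊕b11⊕b14⊕b15 = 0⊕1⊕1⊕1⊕1⊕0⊕0⊕1 = 1
s4: b4⊕b5⊕b6⊕b7⊕b12⊕b13⊕b14⊕b15 = 0⊕1⊕1⊕1⊕1⊕1⊕0⊕1 = 0
s8: b8⊕b9⊕b10⊕b11⊕b12⊕b13⊕b14⊕b15 = 1⊕0⊕1⊕0⊕1⊕1⊕0⊕1 = 1
Syndrome (s8...s1) = 1011 → position 11.
Flip bit 11: corrected codeword = 001011110111101
Data bits at positions 3,5,6,7,9,10,11,12,13,14,15: 11110111101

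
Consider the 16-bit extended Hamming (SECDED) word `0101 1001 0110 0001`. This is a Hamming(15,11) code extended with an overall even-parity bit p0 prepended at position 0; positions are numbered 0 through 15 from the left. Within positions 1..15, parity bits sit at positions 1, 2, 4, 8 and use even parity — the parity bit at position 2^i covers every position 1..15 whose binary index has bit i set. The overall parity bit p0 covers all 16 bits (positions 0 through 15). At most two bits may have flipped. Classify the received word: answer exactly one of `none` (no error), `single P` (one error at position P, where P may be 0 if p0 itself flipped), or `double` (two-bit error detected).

single 13

s1: b1⊕b3⊕b5⊕b7⊕b9⊕b11⊕b13⊕b15 = 1⊕1⊕0⊕1⊕1⊕0⊕0⊕1 = 1
s2: b2⊕b3⊕b6⊕b7⊕b10⊕b11⊕b14⊕b15 = 0⊕1⊕0⊕1⊕1⊕0⊕0⊕1 = 0
s4: b4⊕b5⊕b6⊕b7⊕b12⊕b13⊕b14⊕b15 = 1⊕0⊕0⊕1⊕0⊕0⊕0⊕1 = 1
s8: b8⊕b9⊕b10⊕b11⊕b12⊕b13⊕b14⊕b15 = 0⊕1⊕1⊕0⊕0⊕0⊕0⊕1 = 1
Syndrome (s8...s1) = 1101 → position 13.
Overall parity (XOR of all 16 bits, including p0): 0⊕1⊕0⊕1⊕1⊕0⊕0⊕1⊕0⊕1⊕1⊕0⊕0⊕0⊕0⊕1 = 1
Overall=1, syndrome position=13 → single-bit error at position 13.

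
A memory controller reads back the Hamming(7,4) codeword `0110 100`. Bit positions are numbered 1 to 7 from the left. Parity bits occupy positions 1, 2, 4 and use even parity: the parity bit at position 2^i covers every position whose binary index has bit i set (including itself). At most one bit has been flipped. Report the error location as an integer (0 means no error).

s1: b1⊕b3⊕b5⊕b7 = 0⊕1⊕1⊕0 = 0
s2: b2⊕b3⊕b6⊕b7 = 1⊕1⊕0⊕0 = 0
s4: b4⊕b5⊕b6⊕b7 = 0⊕1⊕0⊕0 = 1
Syndrome (s4...s1) = 100 → position 4.

4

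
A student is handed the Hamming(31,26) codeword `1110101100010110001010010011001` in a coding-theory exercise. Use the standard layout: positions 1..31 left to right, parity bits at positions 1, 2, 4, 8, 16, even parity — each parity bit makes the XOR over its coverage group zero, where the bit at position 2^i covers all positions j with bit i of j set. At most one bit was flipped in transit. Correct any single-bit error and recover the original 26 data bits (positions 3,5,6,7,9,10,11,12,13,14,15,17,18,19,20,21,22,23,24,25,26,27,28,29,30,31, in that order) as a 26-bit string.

s1: b1⊕b3⊕b5⊕b7⊕b9⊕b11⊕b13⊕b15⊕b17⊕b19⊕b21⊕b23⊕b25⊕b27⊕b29⊕b31 = 1⊕1⊕1⊕1⊕0⊕0⊕0⊕1⊕0⊕1⊕1⊕0⊕0⊕1⊕0⊕1 = 1
s2: b2⊕b3⊕b6⊕b7⊕b10⊕b11⊕b14⊕b15⊕b18⊕b19⊕b22⊕b23⊕b26⊕b27⊕b30⊕b31 = 1⊕1⊕0⊕1⊕0⊕0⊕1⊕1⊕0⊕1⊕0⊕0⊕0⊕1⊕0⊕1 = 0
s4: b4⊕b5⊕b6⊕b7⊕b12⊕b13⊕b14⊕b15⊕b20⊕b21⊕b22⊕b23⊕b28⊕b29⊕b30⊕b31 = 0⊕1⊕0⊕1⊕1⊕0⊕1⊕1⊕0⊕1⊕0⊕0⊕1⊕0⊕0⊕1 = 0
s8: b8⊕b9⊕b10⊕b11⊕b12⊕b13⊕b14⊕b15⊕b24⊕b25⊕b26⊕b27⊕b28⊕b29⊕b30⊕b31 = 1⊕0⊕0⊕0⊕1⊕0⊕1⊕1⊕1⊕0⊕0⊕1⊕1⊕0⊕0⊕1 = 0
s16: b16⊕b17⊕b18⊕b19⊕b20⊕b21⊕b22⊕b23⊕b24⊕b25⊕b26⊕b27⊕b28⊕b29⊕b30⊕b31 = 0⊕0⊕0⊕1⊕0⊕1⊕0⊕0⊕1⊕0⊕0⊕1⊕1⊕0⊕0⊕1 = 0
Syndrome (s16...s1) = 00001 → position 1.
Flip bit 1: corrected codeword = 0110101100010110001010010011001
Data bits at positions 3,5,6,7,9,10,11,12,13,14,15,17,18,19,20,21,22,23,24,25,26,27,28,29,30,31: 11010001011001010010011001

11010001011001010010011001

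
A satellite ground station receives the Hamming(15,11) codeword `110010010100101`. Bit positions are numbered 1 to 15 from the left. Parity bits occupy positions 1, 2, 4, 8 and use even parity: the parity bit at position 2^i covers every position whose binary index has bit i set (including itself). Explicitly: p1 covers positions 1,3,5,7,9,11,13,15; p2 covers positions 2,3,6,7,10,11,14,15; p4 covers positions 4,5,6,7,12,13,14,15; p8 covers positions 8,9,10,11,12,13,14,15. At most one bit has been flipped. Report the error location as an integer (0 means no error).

s1: b1⊕b3⊕b5⊕b7⊕b9⊕b11⊕b13⊕b15 = 1⊕0⊕1⊕0⊕0⊕0⊕1⊕1 = 0
s2: b2⊕b3⊕b6⊕b7⊕b10⊕b11⊕b14⊕b15 = 1⊕0⊕0⊕0⊕1⊕0⊕0⊕1 = 1
s4: b4⊕b5⊕b6⊕b7⊕b12⊕b13⊕b14⊕b15 = 0⊕1⊕0⊕0⊕0⊕1⊕0⊕1 = 1
s8: b8⊕b9⊕b10⊕b11⊕b12⊕b13⊕b14⊕b15 = 1⊕0⊕1⊕0⊕0⊕1⊕0⊕1 = 0
Syndrome (s8...s1) = 0110 → position 6.

6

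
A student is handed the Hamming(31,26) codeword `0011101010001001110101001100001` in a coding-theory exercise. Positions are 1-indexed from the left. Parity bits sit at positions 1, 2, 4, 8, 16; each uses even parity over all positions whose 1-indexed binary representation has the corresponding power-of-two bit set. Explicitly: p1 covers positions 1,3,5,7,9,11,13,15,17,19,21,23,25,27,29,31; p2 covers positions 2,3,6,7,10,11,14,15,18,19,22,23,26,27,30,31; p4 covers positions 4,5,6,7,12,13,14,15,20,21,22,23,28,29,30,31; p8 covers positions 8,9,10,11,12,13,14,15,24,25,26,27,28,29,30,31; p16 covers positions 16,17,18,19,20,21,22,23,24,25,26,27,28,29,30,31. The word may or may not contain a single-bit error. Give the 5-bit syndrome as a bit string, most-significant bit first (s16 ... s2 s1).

01100

s1: b1⊕b3⊕b5⊕b7⊕b9⊕b11⊕b13⊕b15⊕b17⊕b19⊕b21⊕b23⊕b25⊕b27⊕b29⊕b31 = 0⊕1⊕1⊕1⊕1⊕0⊕1⊕0⊕1⊕0⊕0⊕0⊕1⊕0⊕0⊕1 = 0
s2: b2⊕b3⊕b6⊕b7⊕b10⊕b11⊕b14⊕b15⊕b18⊕b19⊕b22⊕b23⊕b26⊕b27⊕b30⊕b31 = 0⊕1⊕0⊕1⊕0⊕0⊕0⊕0⊕1⊕0⊕1⊕0⊕1⊕0⊕0⊕1 = 0
s4: b4⊕b5⊕b6⊕b7⊕b12⊕b13⊕b14⊕b15⊕b20⊕b21⊕b22⊕b23⊕b28⊕b29⊕b30⊕b31 = 1⊕1⊕0⊕1⊕0⊕1⊕0⊕0⊕1⊕0⊕1⊕0⊕0⊕0⊕0⊕1 = 1
s8: b8⊕b9⊕b10⊕b11⊕b12⊕b13⊕b14⊕b15⊕b24⊕b25⊕b26⊕b27⊕b28⊕b29⊕b30⊕b31 = 0⊕1⊕0⊕0⊕0⊕1⊕0⊕0⊕0⊕1⊕1⊕0⊕0⊕0⊕0⊕1 = 1
s16: b16⊕b17⊕b18⊕b19⊕b20⊕b21⊕b22⊕b23⊕b24⊕b25⊕b26⊕b27⊕b28⊕b29⊕b30⊕b31 = 1⊕1⊕1⊕0⊕1⊕0⊕1⊕0⊕0⊕1⊕1⊕0⊕0⊕0⊕0⊕1 = 0
Syndrome (s16...s1) = 01100 → position 12.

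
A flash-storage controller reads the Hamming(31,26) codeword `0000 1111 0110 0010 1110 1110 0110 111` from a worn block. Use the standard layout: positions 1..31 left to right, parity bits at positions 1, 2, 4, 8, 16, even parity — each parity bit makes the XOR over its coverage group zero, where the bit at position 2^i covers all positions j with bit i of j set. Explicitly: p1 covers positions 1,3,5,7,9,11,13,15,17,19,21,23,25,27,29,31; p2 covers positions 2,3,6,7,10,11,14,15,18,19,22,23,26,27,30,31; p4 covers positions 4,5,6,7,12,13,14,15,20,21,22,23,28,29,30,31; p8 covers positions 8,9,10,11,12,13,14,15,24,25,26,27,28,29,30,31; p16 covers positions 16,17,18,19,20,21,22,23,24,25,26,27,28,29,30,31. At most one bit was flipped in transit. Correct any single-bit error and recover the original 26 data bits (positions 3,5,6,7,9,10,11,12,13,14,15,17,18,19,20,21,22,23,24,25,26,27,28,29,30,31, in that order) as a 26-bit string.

s1: b1⊕b3⊕b5⊕b7⊕b9⊕b11⊕b13⊕b15⊕b17⊕b19⊕b21⊕b23⊕b25⊕b27⊕b29⊕b31 = 0⊕0⊕1⊕1⊕0⊕1⊕0⊕1⊕1⊕1⊕1⊕1⊕0⊕1⊕1⊕1 = 1
s2: b2⊕b3⊕b6⊕b7⊕b10⊕b11⊕b14⊕b15⊕b18⊕b19⊕b22⊕b23⊕b26⊕b27⊕b30⊕b31 = 0⊕0⊕1⊕1⊕1⊕1⊕0⊕1⊕1⊕1⊕1⊕1⊕1⊕1⊕1⊕1 = 1
s4: b4⊕b5⊕b6⊕b7⊕b12⊕b13⊕b14⊕b15⊕b20⊕b21⊕b22⊕b23⊕b28⊕b29⊕b30⊕b31 = 0⊕1⊕1⊕1⊕0⊕0⊕0⊕1⊕0⊕1⊕1⊕1⊕0⊕1⊕1⊕1 = 0
s8: b8⊕b9⊕b10⊕b11⊕b12⊕b13⊕b14⊕b15⊕b24⊕b25⊕b26⊕b27⊕b28⊕b29⊕b30⊕b31 = 1⊕0⊕1⊕1⊕0⊕0⊕0⊕1⊕0⊕0⊕1⊕1⊕0⊕1⊕1⊕1 = 1
s16: b16⊕b17⊕b18⊕b19⊕b20⊕b21⊕b22⊕b23⊕b24⊕b25⊕b26⊕b27⊕b28⊕b29⊕b30⊕b31 = 0⊕1⊕1⊕1⊕0⊕1⊕1⊕1⊕0⊕0⊕1⊕1⊕0⊕1⊕1⊕1 = 1
Syndrome (s16...s1) = 11011 → position 27.
Flip bit 27: corrected codeword = 0000111101100010111011100100111
Data bits at positions 3,5,6,7,9,10,11,12,13,14,15,17,18,19,20,21,22,23,24,25,26,27,28,29,30,31: 01110110001111011100100111

01110110001111011100100111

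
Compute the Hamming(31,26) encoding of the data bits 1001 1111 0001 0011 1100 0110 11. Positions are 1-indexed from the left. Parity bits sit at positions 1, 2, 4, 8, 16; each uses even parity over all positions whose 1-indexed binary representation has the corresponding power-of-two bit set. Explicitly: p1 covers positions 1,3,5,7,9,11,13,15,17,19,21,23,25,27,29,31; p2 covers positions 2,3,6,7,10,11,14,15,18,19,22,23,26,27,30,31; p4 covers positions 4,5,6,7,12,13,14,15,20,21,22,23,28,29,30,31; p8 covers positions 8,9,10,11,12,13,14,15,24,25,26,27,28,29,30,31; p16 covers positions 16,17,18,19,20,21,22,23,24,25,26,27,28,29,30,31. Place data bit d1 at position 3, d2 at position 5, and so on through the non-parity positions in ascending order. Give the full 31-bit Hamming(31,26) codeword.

1111001011110001100111100011011

Place data bits at non-power-of-two positions: b3=1, b5=0, b6=0, b7=1, b9=1, b10=1, b11=1, b12=1, b13=0, b14=0, b15=0, b17=1, b18=0, b19=0, b20=1, b21=1, b22=1, b23=1, b24=0, b25=0, b26=0, b27=1, b28=1, b29=0, b30=1, b31=1.
p1 = XOR of data positions {3,5,7,9,11,13,15,17,19,21,23,25,27,29,31} = 1⊕0⊕1⊕1⊕1⊕0⊕0⊕1⊕0⊕1⊕1⊕0⊕1⊕0⊕1 = 1
p2 = XOR of data positions {3,6,7,10,11,14,15,18,19,22,23,26,27,30,31} = 1⊕0⊕1⊕1⊕1⊕0⊕0⊕0⊕0⊕1⊕1⊕0⊕1⊕1⊕1 = 1
p4 = XOR of data positions {5,6,7,12,13,14,15,20,21,22,23,28,29,30,31} = 0⊕0⊕1⊕1⊕0⊕0⊕0⊕1⊕1⊕1⊕1⊕1⊕0⊕1⊕1 = 1
p8 = XOR of data positions {9,10,11,12,13,14,15,24,25,26,27,28,29,30,31} = 1⊕1⊕1⊕1⊕0⊕0⊕0⊕0⊕0⊕0⊕1⊕1⊕0⊕1⊕1 = 0
p16 = XOR of data positions {17,18,19,20,21,22,23,24,25,26,27,28,29,30,31} = 1⊕0⊕0⊕1⊕1⊕1⊕1⊕0⊕0⊕0⊕1⊕1⊕0⊕1⊕1 = 1
Codeword b1..b31 = 1111001011110001100111100011011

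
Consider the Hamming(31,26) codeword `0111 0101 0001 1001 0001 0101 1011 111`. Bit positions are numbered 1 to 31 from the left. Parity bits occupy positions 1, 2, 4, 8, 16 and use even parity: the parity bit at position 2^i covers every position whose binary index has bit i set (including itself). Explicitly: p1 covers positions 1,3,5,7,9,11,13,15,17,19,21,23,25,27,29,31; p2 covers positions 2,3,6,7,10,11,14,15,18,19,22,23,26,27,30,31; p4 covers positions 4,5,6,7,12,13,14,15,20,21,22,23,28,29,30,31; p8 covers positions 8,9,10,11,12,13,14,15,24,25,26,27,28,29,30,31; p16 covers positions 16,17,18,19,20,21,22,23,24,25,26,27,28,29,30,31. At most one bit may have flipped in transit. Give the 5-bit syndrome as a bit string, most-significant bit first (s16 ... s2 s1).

s1: b1⊕b3⊕b5⊕b7⊕b9⊕b11⊕b13⊕b15⊕b17⊕b19⊕b21⊕b23⊕b25⊕b27⊕b29⊕b31 = 0⊕1⊕0⊕0⊕0⊕0⊕1⊕0⊕0⊕0⊕0⊕0⊕1⊕1⊕1⊕1 = 0
s2: b2⊕b3⊕b6⊕b7⊕b10⊕b11⊕b14⊕b15⊕b18⊕b19⊕b22⊕b23⊕b26⊕b27⊕b30⊕b31 = 1⊕1⊕1⊕0⊕0⊕0⊕0⊕0⊕0⊕0⊕1⊕0⊕0⊕1⊕1⊕1 = 1
s4: b4⊕b5⊕b6⊕b7⊕b12⊕b13⊕b14⊕b15⊕b20⊕b21⊕b22⊕b23⊕b28⊕b29⊕b30⊕b31 = 1⊕0⊕1⊕0⊕1⊕1⊕0⊕0⊕1⊕0⊕1⊕0⊕1⊕1⊕1⊕1 = 0
s8: b8⊕b9⊕b10⊕b11⊕b12⊕b13⊕b14⊕b15⊕b24⊕b25⊕b26⊕b27⊕b28⊕b29⊕b30⊕b31 = 1⊕0⊕0⊕0⊕1⊕1⊕0⊕0⊕1⊕1⊕0⊕1⊕1⊕1⊕1⊕1 = 0
s16: b16⊕b17⊕b18⊕b19⊕b20⊕b21⊕b22⊕b23⊕b24⊕b25⊕b26⊕b27⊕b28⊕b29⊕b30⊕b31 = 1⊕0⊕0⊕0⊕1⊕0⊕1⊕0⊕1⊕1⊕0⊕1⊕1⊕1⊕1⊕1 = 0
Syndrome (s16...s1) = 00010 → position 2.

00010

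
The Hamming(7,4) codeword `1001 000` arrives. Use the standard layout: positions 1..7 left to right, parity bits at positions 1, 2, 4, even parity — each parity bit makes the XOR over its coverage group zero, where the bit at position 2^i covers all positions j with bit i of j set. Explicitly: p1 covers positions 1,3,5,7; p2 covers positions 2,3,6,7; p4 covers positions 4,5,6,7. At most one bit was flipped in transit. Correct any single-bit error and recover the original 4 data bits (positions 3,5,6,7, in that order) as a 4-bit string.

s1: b1⊕b3⊕b5⊕b7 = 1⊕0⊕0⊕0 = 1
s2: b2⊕b3⊕b6⊕b7 = 0⊕0⊕0⊕0 = 0
s4: b4⊕b5⊕b6⊕b7 = 1⊕0⊕0⊕0 = 1
Syndrome (s4...s1) = 101 → position 5.
Flip bit 5: corrected codeword = 1001100
Data bits at positions 3,5,6,7: 0100

0100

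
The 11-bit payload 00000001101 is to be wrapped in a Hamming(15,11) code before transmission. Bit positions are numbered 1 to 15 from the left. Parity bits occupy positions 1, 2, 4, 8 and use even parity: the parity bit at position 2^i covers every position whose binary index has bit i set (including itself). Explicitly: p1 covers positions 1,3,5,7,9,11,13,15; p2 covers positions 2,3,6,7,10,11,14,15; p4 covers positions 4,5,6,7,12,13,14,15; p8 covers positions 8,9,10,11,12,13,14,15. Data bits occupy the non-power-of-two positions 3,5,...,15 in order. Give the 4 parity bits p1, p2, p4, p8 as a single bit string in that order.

Place data bits at non-power-of-two positions: b3=0, b5=0, b6=0, b7=0, b9=0, b10=0, b11=0, b12=1, b13=1, b14=0, b15=1.
p1 = XOR of data positions {3,5,7,9,11,13,15} = 0⊕0⊕0⊕0⊕0⊕1⊕1 = 0
p2 = XOR of data positions {3,6,7,10,11,14,15} = 0⊕0⊕0⊕0⊕0⊕0⊕1 = 1
p4 = XOR of data positions {5,6,7,12,13,14,15} = 0⊕0⊕0⊕1⊕1⊕0⊕1 = 1
p8 = XOR of data positions {9,10,11,12,13,14,15} = 0⊕0⊕0⊕1⊕1⊕0⊕1 = 1
Parity bits p1,p2,p4,p8 = 0111

0111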